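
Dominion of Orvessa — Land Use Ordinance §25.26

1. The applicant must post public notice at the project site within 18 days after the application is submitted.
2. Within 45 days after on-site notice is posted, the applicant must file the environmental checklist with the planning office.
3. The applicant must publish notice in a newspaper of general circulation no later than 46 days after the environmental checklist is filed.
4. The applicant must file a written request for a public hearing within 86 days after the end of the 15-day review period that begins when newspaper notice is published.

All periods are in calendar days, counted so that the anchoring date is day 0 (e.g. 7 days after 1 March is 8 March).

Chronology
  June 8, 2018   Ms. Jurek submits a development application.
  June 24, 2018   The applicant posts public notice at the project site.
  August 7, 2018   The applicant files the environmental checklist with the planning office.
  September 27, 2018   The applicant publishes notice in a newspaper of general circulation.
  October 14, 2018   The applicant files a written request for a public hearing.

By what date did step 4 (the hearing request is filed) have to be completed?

Newspaper notice is published on September 27, 2018; the 15-day review period therefore ends October 12, 2018, and step 4 runs from that date. 86 days after October 12, 2018 is January 6, 2019.

January 6, 2019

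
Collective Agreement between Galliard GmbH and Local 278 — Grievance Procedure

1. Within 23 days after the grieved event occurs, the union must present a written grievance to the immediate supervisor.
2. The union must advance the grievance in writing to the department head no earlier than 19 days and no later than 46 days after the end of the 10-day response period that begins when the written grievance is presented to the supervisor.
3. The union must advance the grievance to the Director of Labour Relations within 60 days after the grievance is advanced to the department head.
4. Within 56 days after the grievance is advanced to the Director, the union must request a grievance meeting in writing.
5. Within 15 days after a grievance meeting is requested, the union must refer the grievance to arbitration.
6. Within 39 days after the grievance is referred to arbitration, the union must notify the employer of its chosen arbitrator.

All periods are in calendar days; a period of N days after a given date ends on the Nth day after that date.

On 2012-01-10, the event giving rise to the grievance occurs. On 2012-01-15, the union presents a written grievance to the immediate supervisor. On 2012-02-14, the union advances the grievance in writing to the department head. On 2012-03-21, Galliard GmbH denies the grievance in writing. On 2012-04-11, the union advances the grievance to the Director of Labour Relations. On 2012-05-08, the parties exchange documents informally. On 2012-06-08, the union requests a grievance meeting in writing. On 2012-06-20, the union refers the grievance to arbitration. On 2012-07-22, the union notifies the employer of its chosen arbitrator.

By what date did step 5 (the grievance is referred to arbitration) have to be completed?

Step 5 runs from 2012-06-08, when a grievance meeting is requested. 15 days after 2012-06-08 is 2012-06-23.

2012-06-23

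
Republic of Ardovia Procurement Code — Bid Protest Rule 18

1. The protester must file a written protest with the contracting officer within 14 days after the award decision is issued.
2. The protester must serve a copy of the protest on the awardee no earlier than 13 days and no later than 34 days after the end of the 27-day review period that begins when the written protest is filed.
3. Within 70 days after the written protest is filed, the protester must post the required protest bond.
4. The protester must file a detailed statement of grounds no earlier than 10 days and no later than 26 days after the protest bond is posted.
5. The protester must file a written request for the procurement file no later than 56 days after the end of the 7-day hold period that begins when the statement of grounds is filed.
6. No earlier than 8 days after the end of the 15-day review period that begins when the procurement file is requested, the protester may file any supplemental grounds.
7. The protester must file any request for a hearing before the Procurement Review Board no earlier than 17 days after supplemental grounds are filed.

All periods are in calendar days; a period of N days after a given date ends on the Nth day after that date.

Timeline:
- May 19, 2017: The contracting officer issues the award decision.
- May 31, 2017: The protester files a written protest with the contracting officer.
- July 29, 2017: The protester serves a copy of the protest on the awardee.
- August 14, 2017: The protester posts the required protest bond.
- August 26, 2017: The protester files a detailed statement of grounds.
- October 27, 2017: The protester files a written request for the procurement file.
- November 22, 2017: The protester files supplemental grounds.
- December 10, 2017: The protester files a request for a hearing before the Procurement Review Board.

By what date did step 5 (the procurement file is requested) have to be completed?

October 28, 2017

The statement of grounds is filed on August 26, 2017; the 7-day hold period therefore ends September 2, 2017, and step 5 runs from that date. 56 days after September 2, 2017 is October 28, 2017.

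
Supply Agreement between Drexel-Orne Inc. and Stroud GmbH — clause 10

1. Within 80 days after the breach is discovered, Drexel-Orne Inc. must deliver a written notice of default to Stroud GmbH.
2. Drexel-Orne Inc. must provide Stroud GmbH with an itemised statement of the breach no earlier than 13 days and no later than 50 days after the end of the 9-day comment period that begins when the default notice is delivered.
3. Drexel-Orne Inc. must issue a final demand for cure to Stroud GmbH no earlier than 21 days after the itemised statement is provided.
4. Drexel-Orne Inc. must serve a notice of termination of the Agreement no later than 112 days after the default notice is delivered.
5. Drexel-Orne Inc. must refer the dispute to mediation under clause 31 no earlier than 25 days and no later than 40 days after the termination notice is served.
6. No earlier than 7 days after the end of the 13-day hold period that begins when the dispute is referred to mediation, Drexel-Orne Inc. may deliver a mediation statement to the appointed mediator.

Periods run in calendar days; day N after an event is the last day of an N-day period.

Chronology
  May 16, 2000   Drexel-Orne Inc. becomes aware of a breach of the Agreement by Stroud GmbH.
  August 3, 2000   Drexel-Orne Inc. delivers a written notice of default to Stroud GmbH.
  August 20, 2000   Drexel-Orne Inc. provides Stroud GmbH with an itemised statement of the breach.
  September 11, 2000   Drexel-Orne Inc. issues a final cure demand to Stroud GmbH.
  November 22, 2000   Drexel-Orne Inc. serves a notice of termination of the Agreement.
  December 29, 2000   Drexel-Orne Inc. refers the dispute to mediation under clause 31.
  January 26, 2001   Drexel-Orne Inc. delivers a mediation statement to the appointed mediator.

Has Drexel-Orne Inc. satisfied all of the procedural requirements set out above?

Step 1 — counting 80 days from May 16, 2000 (when the breach is discovered) gives a deadline of August 4, 2000; done August 3, 2000 — timely.
Step 2 — 13 and 50 days from August 12, 2000 (end of the 9-day comment period, which began when the default notice is delivered on August 3, 2000) are August 25, 2000 and October 1, 2000 respectively; August 20, 2000 is 5 days too early.

No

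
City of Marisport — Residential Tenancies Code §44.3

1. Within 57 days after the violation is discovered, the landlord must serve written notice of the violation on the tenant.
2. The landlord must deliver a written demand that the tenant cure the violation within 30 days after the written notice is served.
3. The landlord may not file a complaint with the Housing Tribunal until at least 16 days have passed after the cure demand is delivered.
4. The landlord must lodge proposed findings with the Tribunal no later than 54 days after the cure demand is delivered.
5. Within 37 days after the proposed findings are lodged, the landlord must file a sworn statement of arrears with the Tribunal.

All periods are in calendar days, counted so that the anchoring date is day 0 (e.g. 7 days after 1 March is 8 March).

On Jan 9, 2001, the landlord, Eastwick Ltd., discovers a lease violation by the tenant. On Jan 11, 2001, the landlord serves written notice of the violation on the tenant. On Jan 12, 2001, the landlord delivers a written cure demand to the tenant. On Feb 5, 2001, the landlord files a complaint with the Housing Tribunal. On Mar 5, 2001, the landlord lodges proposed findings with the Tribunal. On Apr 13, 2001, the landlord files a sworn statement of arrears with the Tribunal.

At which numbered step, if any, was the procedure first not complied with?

Step 5

(1) due by Jan 9, 2001 + 57 days = Mar 7, 2001; Jan 11, 2001 is within that limit.
(2) due by Jan 11, 2001 + 30 days = Feb 10, 2001; completed Jan 12, 2001, before the deadline.
(3) permitted from Jan 12, 2001 + 16 days = Jan 28, 2001 onward; done Feb 5, 2001, after the minimum wait.
(4) due by Jan 12, 2001 + 54 days = Mar 7, 2001; done Mar 5, 2001 — timely.
(5) due by Mar 5, 2001 + 37 days = Apr 11, 2001; done Apr 13, 2001 — 2 days late.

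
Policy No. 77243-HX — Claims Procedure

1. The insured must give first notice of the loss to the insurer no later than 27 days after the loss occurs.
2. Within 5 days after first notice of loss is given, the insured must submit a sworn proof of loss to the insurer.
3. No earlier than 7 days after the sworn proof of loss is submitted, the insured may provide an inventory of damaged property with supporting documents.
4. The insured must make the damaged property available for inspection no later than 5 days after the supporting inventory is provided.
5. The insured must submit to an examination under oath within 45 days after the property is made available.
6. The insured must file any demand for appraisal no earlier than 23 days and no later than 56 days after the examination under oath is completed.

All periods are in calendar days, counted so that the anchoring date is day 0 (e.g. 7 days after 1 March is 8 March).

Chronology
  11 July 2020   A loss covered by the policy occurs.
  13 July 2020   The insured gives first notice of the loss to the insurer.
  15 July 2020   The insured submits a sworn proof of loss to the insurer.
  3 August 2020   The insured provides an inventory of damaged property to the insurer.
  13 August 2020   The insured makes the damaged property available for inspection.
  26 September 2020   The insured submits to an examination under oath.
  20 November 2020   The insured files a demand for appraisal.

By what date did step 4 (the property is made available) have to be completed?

Step 4 runs from 3 August 2020, when the supporting inventory is provided. 5 days after 3 August 2020 is 8 August 2020.

8 August 2020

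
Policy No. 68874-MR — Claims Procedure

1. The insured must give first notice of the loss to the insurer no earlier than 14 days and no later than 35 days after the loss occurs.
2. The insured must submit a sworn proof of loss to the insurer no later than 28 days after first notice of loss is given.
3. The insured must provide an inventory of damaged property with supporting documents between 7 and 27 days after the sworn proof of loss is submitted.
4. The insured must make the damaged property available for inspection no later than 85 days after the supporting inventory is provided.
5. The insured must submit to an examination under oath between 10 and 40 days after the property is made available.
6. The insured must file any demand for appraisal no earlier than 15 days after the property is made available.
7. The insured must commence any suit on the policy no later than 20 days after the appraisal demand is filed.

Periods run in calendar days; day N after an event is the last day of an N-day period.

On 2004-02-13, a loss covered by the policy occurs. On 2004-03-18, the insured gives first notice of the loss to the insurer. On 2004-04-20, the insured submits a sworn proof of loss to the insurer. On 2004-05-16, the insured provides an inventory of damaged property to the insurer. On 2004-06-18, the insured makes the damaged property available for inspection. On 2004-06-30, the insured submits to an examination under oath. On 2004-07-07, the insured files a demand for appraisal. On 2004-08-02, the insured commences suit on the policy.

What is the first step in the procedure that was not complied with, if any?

Step 1 — 14 and 35 days from 2004-02-13 (when the loss occurs) are 2004-02-27 and 2004-03-19 respectively; done 2004-03-18 — within the window.
Step 2 — counting 28 days from 2004-03-18 (when first notice of loss is given) gives a deadline of 2004-04-15; done 2004-04-20 — 5 days late.
The analysis stops there.

Step 2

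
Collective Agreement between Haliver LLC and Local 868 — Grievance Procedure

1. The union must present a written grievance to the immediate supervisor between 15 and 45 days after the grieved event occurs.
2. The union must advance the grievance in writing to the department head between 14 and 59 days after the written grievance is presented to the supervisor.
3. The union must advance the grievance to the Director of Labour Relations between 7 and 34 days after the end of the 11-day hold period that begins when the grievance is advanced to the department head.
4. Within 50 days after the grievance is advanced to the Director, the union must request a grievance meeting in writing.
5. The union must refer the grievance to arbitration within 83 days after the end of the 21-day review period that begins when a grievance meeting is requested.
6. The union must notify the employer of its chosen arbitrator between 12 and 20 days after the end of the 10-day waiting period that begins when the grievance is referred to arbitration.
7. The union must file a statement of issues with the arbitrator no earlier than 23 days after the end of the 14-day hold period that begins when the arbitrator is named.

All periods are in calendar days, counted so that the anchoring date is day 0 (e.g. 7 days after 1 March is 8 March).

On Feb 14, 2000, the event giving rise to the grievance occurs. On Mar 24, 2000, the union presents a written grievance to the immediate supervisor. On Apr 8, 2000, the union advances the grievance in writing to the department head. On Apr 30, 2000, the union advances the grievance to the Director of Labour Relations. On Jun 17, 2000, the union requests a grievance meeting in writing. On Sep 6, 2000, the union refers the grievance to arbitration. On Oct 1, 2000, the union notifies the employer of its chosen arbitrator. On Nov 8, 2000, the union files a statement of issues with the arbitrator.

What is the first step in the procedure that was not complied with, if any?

None — every step was satisfied

Step 1 — 15 and 45 days from Feb 14, 2000 (when the grieved event occurs) are Feb 29, 2000 and Mar 30, 2000 respectively; Mar 24, 2000 falls inside that range.
Step 2 — 14 and 59 days from Mar 24, 2000 (when the written grievance is presented to the supervisor) are Apr 7, 2000 and May 22, 2000 respectively; done Apr 8, 2000, which is between those dates.
Step 3 — 7 and 34 days from Apr 19, 2000 (end of the 11-day hold period, which began when the grievance is advanced to the department head on Apr 8, 2000) are Apr 26, 2000 and May 23, 2000 respectively; done Apr 30, 2000 — within the window.
Step 4 — counting 50 days from Apr 30, 2000 (when the grievance is advanced to the Director) gives a deadline of Jun 19, 2000; completed Jun 17, 2000, before the deadline.
Step 5 — counting 83 days from Jul 8, 2000 (end of the 21-day review period, which began when a grievance meeting is requested on Jun 17, 2000) gives a deadline of Sep 29, 2000; done Sep 6, 2000 — timely.
Step 6 — 12 and 20 days from Sep 16, 2000 (end of the 10-day waiting period, which began when the grievance is referred to arbitration on Sep 6, 2000) are Sep 28, 2000 and Oct 6, 2000 respectively; done Oct 1, 2000 — within the window.
Step 7 — must wait 23 days from Oct 15, 2000 (end of the 14-day hold period, which began when the arbitrator is named on Oct 1, 2000), so not before Nov 7, 2000; done Nov 8, 2000 — permitted.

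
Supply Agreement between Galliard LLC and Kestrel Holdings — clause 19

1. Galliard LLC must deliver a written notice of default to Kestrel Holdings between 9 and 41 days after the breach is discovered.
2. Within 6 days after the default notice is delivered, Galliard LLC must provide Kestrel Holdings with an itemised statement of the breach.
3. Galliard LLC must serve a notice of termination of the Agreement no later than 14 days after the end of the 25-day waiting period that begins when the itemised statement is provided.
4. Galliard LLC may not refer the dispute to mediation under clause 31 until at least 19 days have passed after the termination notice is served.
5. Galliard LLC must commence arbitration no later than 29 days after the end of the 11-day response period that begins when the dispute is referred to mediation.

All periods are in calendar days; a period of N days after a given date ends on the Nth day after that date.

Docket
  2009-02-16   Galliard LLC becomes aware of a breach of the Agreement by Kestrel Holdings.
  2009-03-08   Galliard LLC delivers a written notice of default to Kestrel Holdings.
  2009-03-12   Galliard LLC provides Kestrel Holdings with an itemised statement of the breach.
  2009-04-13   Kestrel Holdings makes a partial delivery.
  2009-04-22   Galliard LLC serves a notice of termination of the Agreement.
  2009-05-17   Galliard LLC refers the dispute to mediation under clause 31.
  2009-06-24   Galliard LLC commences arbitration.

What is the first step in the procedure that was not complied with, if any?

Step 3

(1) the permitted window runs from 2009-02-16 + 9 = 2009-02-25 to 2009-02-16 + 41 = 2009-03-29; 2009-03-08 falls inside that range.
(2) due by 2009-03-08 + 6 days = 2009-03-14; 2009-03-12 is within that limit.
(3) due by 2009-04-06 + 14 days = 2009-04-20; not done until 2009-04-22, 2 days after the deadline.
No need to go further; step 3 was not satisfied.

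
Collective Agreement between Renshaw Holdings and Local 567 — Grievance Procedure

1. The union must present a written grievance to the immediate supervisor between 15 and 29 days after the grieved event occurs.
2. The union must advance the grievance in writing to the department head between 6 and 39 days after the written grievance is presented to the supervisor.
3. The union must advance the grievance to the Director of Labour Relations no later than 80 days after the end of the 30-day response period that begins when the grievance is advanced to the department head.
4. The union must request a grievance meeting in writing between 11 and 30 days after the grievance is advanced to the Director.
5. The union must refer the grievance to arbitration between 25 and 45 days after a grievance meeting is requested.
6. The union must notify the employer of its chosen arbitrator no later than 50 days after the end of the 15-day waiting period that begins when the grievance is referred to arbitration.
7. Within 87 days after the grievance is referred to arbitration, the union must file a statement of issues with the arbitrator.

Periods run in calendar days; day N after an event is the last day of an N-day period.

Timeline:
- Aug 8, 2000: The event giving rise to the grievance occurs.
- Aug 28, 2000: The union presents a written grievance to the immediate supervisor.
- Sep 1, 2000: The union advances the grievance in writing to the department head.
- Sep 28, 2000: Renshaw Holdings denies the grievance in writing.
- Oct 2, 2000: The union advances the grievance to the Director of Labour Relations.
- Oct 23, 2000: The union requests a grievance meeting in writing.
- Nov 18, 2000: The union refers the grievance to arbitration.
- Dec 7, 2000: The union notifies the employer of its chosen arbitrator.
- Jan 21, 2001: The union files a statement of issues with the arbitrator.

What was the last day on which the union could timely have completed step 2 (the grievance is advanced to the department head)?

Oct 6, 2000

Step 2 runs from Aug 28, 2000, when the written grievance is presented to the supervisor. The window is 6–39 days after Aug 28, 2000; it closes on Oct 6, 2000.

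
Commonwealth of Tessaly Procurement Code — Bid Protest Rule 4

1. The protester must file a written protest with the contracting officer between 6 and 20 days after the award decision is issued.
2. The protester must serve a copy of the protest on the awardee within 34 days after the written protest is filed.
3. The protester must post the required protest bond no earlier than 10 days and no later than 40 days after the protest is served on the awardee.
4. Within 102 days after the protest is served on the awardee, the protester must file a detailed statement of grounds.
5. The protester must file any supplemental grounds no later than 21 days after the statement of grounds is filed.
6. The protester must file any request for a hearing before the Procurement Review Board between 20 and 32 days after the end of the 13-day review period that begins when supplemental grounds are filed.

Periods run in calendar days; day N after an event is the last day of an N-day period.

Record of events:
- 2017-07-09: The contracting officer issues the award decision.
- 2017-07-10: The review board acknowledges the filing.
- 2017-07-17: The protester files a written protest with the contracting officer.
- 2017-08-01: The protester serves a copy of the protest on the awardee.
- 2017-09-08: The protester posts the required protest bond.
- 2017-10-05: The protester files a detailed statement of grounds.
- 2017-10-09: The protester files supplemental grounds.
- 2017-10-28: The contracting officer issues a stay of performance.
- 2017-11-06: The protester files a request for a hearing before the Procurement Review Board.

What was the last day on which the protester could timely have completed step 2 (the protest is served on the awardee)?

Step 2 runs from 2017-07-17, when the written protest is filed. 34 days after 2017-07-17 is 2017-08-20.

2017-08-20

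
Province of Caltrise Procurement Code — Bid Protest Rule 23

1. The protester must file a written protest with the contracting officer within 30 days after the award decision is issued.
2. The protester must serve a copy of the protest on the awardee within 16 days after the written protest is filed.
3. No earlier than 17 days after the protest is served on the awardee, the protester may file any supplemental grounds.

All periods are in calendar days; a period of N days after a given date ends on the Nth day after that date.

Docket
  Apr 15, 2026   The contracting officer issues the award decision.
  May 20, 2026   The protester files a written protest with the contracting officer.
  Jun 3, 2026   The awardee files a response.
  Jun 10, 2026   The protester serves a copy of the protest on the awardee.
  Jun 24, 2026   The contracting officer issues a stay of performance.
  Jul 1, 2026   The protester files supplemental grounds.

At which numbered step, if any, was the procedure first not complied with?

Step 1: 30 days after Apr 15, 2026 (when the award decision is issued) is May 15, 2026; done May 20, 2026 — 5 days late.

Step 1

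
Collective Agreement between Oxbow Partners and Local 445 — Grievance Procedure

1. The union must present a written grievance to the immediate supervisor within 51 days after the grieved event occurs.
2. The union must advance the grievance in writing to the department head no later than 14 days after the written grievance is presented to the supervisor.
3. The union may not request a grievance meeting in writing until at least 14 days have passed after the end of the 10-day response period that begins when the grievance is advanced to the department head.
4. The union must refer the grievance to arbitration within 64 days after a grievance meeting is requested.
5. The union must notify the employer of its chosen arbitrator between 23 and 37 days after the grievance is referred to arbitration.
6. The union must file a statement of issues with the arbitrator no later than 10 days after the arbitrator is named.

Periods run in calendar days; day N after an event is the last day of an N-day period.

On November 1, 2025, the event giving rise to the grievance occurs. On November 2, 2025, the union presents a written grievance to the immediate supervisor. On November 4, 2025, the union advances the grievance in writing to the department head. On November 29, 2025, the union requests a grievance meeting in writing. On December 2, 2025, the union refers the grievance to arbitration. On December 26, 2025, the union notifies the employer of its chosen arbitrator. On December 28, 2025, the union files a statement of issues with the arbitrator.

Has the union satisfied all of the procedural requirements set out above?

Yes

(1) due by November 1, 2025 + 51 days = December 22, 2025; done November 2, 2025 — timely.
(2) due by November 2, 2025 + 14 days = November 16, 2025; November 4, 2025 is within that limit.
(3) permitted from November 14, 2025 + 14 days = November 28, 2025 onward; done November 29, 2025 — permitted.
(4) due by November 29, 2025 + 64 days = February 1, 2026; completed December 2, 2025, before the deadline.
(5) the permitted window runs from December 2, 2025 + 23 = December 25, 2025 to December 2, 2025 + 37 = January 8, 2026; done December 26, 2025, which is between those dates.
(6) due by December 26, 2025 + 10 days = January 5, 2026; December 28, 2025 is within that limit.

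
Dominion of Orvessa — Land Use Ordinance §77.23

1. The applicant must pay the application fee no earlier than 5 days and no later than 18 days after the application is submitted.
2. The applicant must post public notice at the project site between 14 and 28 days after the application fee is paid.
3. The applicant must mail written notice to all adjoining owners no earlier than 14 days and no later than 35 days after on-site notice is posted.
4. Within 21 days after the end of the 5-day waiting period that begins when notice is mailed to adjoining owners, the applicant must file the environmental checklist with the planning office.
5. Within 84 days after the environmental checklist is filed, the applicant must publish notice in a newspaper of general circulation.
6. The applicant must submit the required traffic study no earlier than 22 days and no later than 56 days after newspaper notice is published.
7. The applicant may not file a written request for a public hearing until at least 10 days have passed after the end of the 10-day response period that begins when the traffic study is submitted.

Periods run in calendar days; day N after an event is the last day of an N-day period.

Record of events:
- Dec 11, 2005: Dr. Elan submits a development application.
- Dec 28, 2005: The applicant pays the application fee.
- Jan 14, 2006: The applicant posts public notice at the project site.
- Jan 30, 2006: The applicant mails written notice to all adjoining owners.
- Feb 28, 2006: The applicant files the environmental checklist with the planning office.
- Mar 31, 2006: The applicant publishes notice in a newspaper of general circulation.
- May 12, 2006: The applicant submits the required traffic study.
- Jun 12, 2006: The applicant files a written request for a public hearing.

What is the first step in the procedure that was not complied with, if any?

(1) the permitted window runs from Dec 11, 2005 + 5 = Dec 16, 2005 to Dec 11, 2005 + 18 = Dec 29, 2005; Dec 28, 2005 falls inside that range.
(2) the permitted window runs from Dec 28, 2005 + 14 = Jan 11, 2006 to Dec 28, 2005 + 28 = Jan 25, 2006; done Jan 14, 2006 — within the window.
(3) the permitted window runs from Jan 14, 2006 + 14 = Jan 28, 2006 to Jan 14, 2006 + 35 = Feb 18, 2006; done Jan 30, 2006 — within the window.
(4) due by Feb 4, 2006 + 21 days = Feb 25, 2006; done Feb 28, 2006 — 3 days late.

Step 4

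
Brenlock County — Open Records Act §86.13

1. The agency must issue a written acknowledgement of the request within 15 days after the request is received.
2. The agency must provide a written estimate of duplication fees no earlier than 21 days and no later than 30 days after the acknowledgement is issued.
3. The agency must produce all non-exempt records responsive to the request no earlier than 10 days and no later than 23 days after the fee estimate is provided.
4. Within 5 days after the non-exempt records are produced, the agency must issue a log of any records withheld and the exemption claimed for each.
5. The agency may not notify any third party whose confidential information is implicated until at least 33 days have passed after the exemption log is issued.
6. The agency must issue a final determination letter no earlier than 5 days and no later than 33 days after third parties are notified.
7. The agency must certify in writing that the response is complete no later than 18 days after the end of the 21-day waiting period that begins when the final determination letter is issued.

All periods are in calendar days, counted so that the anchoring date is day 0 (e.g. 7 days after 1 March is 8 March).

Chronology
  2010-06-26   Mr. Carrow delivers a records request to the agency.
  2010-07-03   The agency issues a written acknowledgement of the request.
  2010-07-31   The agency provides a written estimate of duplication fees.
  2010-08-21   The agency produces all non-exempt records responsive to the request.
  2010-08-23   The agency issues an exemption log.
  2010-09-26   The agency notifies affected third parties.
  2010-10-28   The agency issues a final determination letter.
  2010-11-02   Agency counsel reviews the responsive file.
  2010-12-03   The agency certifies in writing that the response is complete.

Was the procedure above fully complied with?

Yes

Step 1 — counting 15 days from 2010-06-26 (when the request is received) gives a deadline of 2010-07-11; done 2010-07-03 — timely.
Step 2 — 21 and 30 days from 2010-07-03 (when the acknowledgement is issued) are 2010-07-24 and 2010-08-02 respectively; 2010-07-31 falls inside that range.
Step 3 — 10 and 23 days from 2010-07-31 (when the fee estimate is provided) are 2010-08-10 and 2010-08-23 respectively; 2010-08-21 falls inside that range.
Step 4 — counting 5 days from 2010-08-21 (when the non-exempt records are produced) gives a deadline of 2010-08-26; done 2010-08-23 — timely.
Step 5 — must wait 33 days from 2010-08-23 (when the exemption log is issued), so not before 2010-09-25; done 2010-09-26, after the minimum wait.
Step 6 — 5 and 33 days from 2010-09-26 (when third parties are notified) are 2010-10-01 and 2010-10-29 respectively; done 2010-10-28, which is between those dates.
Step 7 — counting 18 days from 2010-11-18 (end of the 21-day waiting period, which began when the final determination letter is issued on 2010-10-28) gives a deadline of 2010-12-06; 2010-12-03 is within that limit.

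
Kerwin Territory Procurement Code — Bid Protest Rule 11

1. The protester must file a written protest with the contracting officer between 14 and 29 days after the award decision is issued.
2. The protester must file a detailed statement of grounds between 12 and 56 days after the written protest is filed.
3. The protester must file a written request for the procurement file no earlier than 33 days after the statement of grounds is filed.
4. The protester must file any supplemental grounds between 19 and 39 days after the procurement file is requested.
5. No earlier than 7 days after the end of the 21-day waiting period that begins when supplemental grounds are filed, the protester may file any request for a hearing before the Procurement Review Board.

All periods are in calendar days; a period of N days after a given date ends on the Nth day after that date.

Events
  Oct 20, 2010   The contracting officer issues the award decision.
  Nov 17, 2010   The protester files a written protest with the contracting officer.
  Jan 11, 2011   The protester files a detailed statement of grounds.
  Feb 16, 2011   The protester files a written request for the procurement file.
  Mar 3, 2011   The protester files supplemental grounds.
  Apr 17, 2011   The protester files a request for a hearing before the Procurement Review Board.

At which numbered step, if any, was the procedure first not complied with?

Step 1 — 14 and 29 days from Oct 20, 2010 (when the award decision is issued) are Nov 3, 2010 and Nov 18, 2010 respectively; Nov 17, 2010 falls inside that range.
Step 2 — 12 and 56 days from Nov 17, 2010 (when the written protest is filed) are Nov 29, 2010 and Jan 12, 2011 respectively; Jan 11, 2011 falls inside that range.
Step 3 — must wait 33 days from Jan 11, 2011 (when the statement of grounds is filed), so not before Feb 13, 2011; done Feb 16, 2011, after the minimum wait.
Step 4 — 19 and 39 days from Feb 16, 2011 (when the procurement file is requested) are Mar 7, 2011 and Mar 27, 2011 respectively; Mar 3, 2011 is 4 days too early.
The procedure was therefore not followed at step 4.

Step 4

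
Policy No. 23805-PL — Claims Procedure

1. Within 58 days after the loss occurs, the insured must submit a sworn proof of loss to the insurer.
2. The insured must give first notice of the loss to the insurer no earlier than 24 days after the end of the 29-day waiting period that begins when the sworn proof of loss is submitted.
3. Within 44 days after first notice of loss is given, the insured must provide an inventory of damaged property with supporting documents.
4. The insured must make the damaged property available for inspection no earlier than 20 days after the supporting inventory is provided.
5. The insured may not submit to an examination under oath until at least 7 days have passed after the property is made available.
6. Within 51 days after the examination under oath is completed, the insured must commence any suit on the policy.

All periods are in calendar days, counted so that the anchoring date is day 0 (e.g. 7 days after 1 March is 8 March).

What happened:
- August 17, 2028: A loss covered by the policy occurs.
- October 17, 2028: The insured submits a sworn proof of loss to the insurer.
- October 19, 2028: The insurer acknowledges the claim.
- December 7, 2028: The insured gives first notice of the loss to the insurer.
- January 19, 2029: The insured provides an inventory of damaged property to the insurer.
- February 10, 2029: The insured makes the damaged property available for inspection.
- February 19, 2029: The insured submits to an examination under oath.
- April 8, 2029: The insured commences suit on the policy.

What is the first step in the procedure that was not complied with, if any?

(1) due by August 17, 2028 + 58 days = October 14, 2028; October 17, 2028 misses that deadline by 3 days.
No need to go further; step 1 was not satisfied.

Step 1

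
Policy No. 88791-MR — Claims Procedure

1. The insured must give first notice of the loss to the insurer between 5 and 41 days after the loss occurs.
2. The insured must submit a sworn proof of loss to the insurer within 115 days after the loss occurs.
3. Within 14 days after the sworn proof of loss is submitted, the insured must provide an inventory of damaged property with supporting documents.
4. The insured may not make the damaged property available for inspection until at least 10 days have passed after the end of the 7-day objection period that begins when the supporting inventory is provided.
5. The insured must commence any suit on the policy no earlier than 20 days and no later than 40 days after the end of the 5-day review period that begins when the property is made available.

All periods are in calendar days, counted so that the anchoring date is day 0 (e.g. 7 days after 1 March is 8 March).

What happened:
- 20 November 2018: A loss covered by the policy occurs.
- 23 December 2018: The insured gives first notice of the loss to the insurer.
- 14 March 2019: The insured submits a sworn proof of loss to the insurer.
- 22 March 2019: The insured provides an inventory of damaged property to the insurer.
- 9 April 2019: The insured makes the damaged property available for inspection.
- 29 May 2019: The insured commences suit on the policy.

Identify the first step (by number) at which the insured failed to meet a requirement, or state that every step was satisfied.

Step 1: the window is 5–41 days after 20 November 2018 (when the loss occurs), so 25 November 2018 through 31 December 2018; done 23 December 2018 — within the window.
Step 2: 115 days after 20 November 2018 (when the loss occurs) is 15 March 2019; 14 March 2019 is within that limit.
Step 3: 14 days after 14 March 2019 (when the sworn proof of loss is submitted) is 28 March 2019; 22 March 2019 is within that limit.
Step 4: the earliest permitted date is 10 days after 29 March 2019 (end of the 7-day objection period, which began when the supporting inventory is provided on 22 March 2019), i.e. 8 April 2019; done 9 April 2019 — permitted.
Step 5: the window is 20–40 days after 14 April 2019 (end of the 5-day review period, which began when the property is made available on 9 April 2019), so 4 May 2019 through 24 May 2019; 29 May 2019 is 5 days past the end of the window.

Step 5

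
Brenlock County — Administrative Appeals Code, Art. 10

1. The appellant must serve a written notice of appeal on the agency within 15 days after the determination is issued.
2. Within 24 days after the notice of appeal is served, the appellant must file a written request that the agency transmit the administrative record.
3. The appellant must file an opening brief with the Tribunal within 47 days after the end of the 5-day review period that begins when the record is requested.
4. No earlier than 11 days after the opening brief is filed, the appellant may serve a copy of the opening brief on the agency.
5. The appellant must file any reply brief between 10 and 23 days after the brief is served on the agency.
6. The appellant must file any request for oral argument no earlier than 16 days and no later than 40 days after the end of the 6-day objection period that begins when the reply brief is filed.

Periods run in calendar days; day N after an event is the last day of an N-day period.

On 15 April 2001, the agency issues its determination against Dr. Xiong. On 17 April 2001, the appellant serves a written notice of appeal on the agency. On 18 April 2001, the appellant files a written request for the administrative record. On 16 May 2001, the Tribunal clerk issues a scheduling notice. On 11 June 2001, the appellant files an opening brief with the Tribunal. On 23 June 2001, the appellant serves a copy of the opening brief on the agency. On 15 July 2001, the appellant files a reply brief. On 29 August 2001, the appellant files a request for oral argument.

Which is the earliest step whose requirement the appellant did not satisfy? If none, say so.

(1) due by 15 April 2001 + 15 days = 30 April 2001; 17 April 2001 is within that limit.
(2) due by 17 April 2001 + 24 days = 11 May 2001; 18 April 2001 is within that limit.
(3) due by 23 April 2001 + 47 days = 9 June 2001; not done until 11 June 2001, 2 days after the deadline.
Later steps need not be reached.

Step 3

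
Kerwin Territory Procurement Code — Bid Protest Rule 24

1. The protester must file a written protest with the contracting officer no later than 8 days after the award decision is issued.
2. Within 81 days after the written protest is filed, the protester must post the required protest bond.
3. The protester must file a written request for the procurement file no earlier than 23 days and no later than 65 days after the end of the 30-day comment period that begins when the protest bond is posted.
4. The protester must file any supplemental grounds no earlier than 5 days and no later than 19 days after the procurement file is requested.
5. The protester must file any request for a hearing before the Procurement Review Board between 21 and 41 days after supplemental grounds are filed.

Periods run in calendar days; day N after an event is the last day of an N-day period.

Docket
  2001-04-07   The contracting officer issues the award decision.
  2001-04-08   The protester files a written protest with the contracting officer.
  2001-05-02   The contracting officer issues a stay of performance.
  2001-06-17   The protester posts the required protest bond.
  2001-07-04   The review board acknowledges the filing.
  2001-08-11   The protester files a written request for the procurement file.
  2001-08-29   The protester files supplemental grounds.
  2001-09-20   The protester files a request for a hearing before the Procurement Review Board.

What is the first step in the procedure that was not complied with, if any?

(1) due by 2001-04-07 + 8 days = 2001-04-15; completed 2001-04-08, before the deadline.
(2) due by 2001-04-08 + 81 days = 2001-06-28; completed 2001-06-17, before the deadline.
(3) the permitted window runs from 2001-07-17 + 23 = 2001-08-09 to 2001-07-17 + 65 = 2001-09-20; done 2001-08-11 — within the window.
(4) the permitted window runs from 2001-08-11 + 5 = 2001-08-16 to 2001-08-11 + 19 = 2001-08-30; 2001-08-29 falls inside that range.
(5) the permitted window runs from 2001-08-29 + 21 = 2001-09-19 to 2001-08-29 + 41 = 2001-10-09; done 2001-09-20, which is between those dates.

None — every step was satisfied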